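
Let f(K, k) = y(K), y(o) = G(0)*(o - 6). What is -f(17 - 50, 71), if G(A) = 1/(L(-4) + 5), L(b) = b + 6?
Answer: 39/7 ≈ 5.5714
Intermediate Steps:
L(b) = 6 + b
G(A) = 1/7 (G(A) = 1/((6 - 4) + 5) = 1/(2 + 5) = 1/7)
y(o) = -6/7 + o/7 (y(o) = (o - 6)/7 = (-6 + o)/7 = -6/7 + o/7)
f(K, k) = -6/7 + K/7
-f(17 - 50, 71) = -(-6/7 + (17 - 50)/7) = -(-6/7 + (1/7)*(-33)) = -(-6/7 - 33/7) = -1*(-39/7) = 39/7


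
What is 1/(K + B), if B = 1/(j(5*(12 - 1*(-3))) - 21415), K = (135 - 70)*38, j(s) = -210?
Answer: 21625/53413749 ≈ 0.00040486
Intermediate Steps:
K = 2470 (K = 65*38 = 2470)
B = -1/21625 (B = 1/(-210 - 21415) = 1/(-21625) = -1/21625 ≈ -4.6243e-5)
1/(K + B) = 1/(2470 - 1/21625) = 1/(53413749/21625) = 21625/53413749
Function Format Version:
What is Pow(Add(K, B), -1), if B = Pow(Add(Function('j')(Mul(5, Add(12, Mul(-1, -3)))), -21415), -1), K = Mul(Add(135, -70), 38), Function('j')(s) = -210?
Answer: Rational(21625, 53413749) ≈ 0.00040486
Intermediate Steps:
K = 2470 (K = Mul(65, 38) = 2470)
B = Rational(-1, 21625) (B = Pow(Add(-210, -21415), -1) = Pow(-21625, -1) = Rational(-1, 21625) ≈ -4.6243e-5)
Pow(Add(K, B), -1) = Pow(Add(2470, Rational(-1, 21625)), -1) = Pow(Rational(53413749, 21625), -1) = Rational(21625, 53413749)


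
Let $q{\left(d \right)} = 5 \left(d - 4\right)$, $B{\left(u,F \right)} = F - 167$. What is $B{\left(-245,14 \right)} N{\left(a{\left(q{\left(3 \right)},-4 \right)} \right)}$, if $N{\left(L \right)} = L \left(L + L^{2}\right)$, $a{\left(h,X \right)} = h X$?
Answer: $-1285200$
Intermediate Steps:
$B{\left(u,F \right)} = -167 + F$
$q{\left(d \right)} = -20 + 5 d$ ($q{\left(d \right)} = 5 \left(-4 + d\right) = -20 + 5 d$)
$a{\left(h,X \right)} = X h$
$B{\left(-245,14 \right)} N{\left(a{\left(q{\left(3 \right)},-4 \right)} \right)} = \left(-167 + 14\right) \left(- 4 \left(-20 + 5 \cdot 3\right)\right)^{2} \left(1 - 4 \left(-20 + 5 \cdot 3\right)\right) = - 153 \left(- 4 \left(-20 + 15\right)\right)^{2} \left(1 - 4 \left(-20 + 15\right)\right) = - 153 \left(\left(-4\right) \left(-5\right)\right)^{2} \left(1 - -20\right) = - 153 \cdot 20^{2} \left(1 + 20\right) = - 153 \cdot 400 \cdot 21 = \left(-153\right) 8400 = -1285200$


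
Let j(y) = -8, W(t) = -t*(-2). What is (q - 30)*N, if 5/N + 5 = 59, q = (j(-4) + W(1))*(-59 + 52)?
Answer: 10/9 ≈ 1.1111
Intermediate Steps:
W(t) = 2*t
q = 42 (q = (-8 + 2*1)*(-59 + 52) = (-8 + 2)*(-7) = -6*(-7) = 42)
N = 5/54 (N = 5/(-5 + 59) = 5/54 ≈ 0.092593)
(q - 30)*N = (42 - 30)*(5/54) = 12*(5/54) = 10/9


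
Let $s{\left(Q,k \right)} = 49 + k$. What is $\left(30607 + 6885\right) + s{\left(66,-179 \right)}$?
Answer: $37362$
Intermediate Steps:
$\left(30607 + 6885\right) + s{\left(66,-179 \right)} = \left(30607 + 6885\right) + \left(49 - 179\right) = 37492 - 130 = 37362$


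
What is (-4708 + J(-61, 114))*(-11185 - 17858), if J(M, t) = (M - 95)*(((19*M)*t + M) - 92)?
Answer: -599180789088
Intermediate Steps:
J(M, t) = (-95 + M)*(-92 + M + 19*M*t) (J(M, t) = (-95 + M)*((19*M*t + M) - 92) = (-95 + M)*((M + 19*M*t) - 92) = (-95 + M)*(-92 + M + 19*M*t))
(-4708 + J(-61, 114))*(-11185 - 17858) = (-4708 + (8740 + (-61)² - 187*(-61) - 1805*(-61)*114 + 19*114*(-61)²))*(-11185 - 17858) = (-4708 + (8740 + 3721 + 11407 + 12551970 + 19*114*3721))*(-29043) = (-4708 + (8740 + 3721 + 11407 + 12551970 + 8059686))*(-29043) = (-4708 + 20635524)*(-29043) = 20630816*(-29043) = -599180789088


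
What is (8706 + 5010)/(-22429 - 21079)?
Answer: -3429/10877 ≈ -0.31525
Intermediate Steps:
(8706 + 5010)/(-22429 - 21079) = 13716/(-43508) = 13716*(-1/43508) = -3429/10877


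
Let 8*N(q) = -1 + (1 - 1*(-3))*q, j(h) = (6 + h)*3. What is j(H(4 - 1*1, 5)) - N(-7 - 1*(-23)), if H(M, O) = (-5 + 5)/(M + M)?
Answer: 81/8 ≈ 10.125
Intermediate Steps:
H(M, O) = 0 (H(M, O) = 0/((2*M)) = 0*(1/(2*M)) = 0)
j(h) = 18 + 3*h
N(q) = -1/8 + q/2 (N(q) = (-1 + (1 - 1*(-3))*q)/8 = (-1 + (1 + 3)*q)/8 = (-1 + 4*q)/8 = -1/8 + q/2)
j(H(4 - 1*1, 5)) - N(-7 - 1*(-23)) = (18 + 3*0) - (-1/8 + (-7 - 1*(-23))/2) = (18 + 0) - (-1/8 + (-7 + 23)/2) = 18 - (-1/8 + (1/2)*16) = 18 - (-1/8 + 8) = 18 - 1*63/8 = 18 - 63/8 = 81/8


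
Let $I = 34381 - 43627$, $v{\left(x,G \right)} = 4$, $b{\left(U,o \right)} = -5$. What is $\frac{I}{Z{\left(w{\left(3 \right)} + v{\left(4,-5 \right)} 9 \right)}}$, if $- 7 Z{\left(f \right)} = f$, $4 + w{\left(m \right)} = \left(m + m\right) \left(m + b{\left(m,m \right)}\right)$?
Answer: $\frac{32361}{10} \approx 3236.1$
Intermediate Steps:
$w{\left(m \right)} = -4 + 2 m \left(-5 + m\right)$ ($w{\left(m \right)} = -4 + \left(m + m\right) \left(m - 5\right) = -4 + 2 m \left(-5 + m\right)$)
$I = -9246$ ($I = 34381 - 43627 = -9246$)
$Z{\left(f \right)} = - \frac{f}{7}$
$\frac{I}{Z{\left(w{\left(3 \right)} + v{\left(4,-5 \right)} 9 \right)}} = - \frac{9246}{\left(- \frac{1}{7}\right) \left(\left(-4 - 30 + 2 \cdot 3^{2}\right) + 4 \cdot 9\right)} = - \frac{9246}{\left(- \frac{1}{7}\right) \left(\left(-4 - 30 + 2 \cdot 9\right) + 36\right)} = - \frac{9246}{\left(- \frac{1}{7}\right) \left(\left(-4 - 30 + 18\right) + 36\right)} = - \frac{9246}{\left(- \frac{1}{7}\right) \left(-16 + 36\right)} = - \frac{9246}{\left(- \frac{1}{7}\right) 20} = - \frac{9246}{- \frac{20}{7}} = \left(-9246\right) \left(- \frac{7}{20}\right) = \frac{32361}{10}$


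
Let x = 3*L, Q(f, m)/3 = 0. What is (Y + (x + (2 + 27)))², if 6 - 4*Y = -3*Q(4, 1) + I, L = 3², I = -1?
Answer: 53361/16 ≈ 3335.1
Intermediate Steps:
L = 9
Q(f, m) = 0 (Q(f, m) = 3*0 = 0)
x = 27 (x = 3*9 = 27)
Y = 7/4 (Y = 3/2 - (-3*0 - 1)/4 = 3/2 - (0 - 1)/4 = 3/2 - ¼*(-1) = 3/2 + ¼ = 7/4 ≈ 1.7500)
(Y + (x + (2 + 27)))² = (7/4 + (27 + (2 + 27)))² = (7/4 + (27 + 29))² = (7/4 + 56)² = (231/4)² = 53361/16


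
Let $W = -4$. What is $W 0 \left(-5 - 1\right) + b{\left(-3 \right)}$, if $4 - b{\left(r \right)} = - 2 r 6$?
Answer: $-32$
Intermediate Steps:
$b{\left(r \right)} = 4 + 12 r$ ($b{\left(r \right)} = 4 - - 2 r 6 = 4 - - 12 r = 4 + 12 r$)
$W 0 \left(-5 - 1\right) + b{\left(-3 \right)} = - 4 \cdot 0 \left(-5 - 1\right) + \left(4 + 12 \left(-3\right)\right) = - 4 \cdot 0 \left(-6\right) + \left(4 - 36\right) = \left(-4\right) 0 - 32 = 0 - 32 = -32$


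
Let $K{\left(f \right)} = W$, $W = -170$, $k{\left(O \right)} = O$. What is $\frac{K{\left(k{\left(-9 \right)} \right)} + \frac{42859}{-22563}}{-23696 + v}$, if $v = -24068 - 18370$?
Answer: $\frac{3878569}{1492181442} \approx 0.0025993$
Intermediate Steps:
$K{\left(f \right)} = -170$
$v = -42438$
$\frac{K{\left(k{\left(-9 \right)} \right)} + \frac{42859}{-22563}}{-23696 + v} = \frac{-170 + \frac{42859}{-22563}}{-23696 - 42438} = \frac{-170 + 42859 \left(- \frac{1}{22563}\right)}{-66134} = \left(-170 - \frac{42859}{22563}\right) \left(- \frac{1}{66134}\right) = \left(- \frac{3878569}{22563}\right) \left(- \frac{1}{66134}\right) = \frac{3878569}{1492181442}$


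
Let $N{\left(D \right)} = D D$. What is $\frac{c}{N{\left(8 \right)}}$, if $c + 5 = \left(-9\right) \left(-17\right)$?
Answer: $\frac{37}{16} \approx 2.3125$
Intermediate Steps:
$c = 148$ ($c = -5 - -153 = -5 + 153 = 148$)
$N{\left(D \right)} = D^{2}$
$\frac{c}{N{\left(8 \right)}} = \frac{1}{8^{2}} \cdot 148 = \frac{1}{64} \cdot 148 = \frac{37}{16}$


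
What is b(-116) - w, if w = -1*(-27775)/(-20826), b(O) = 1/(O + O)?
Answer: 3211487/2415816 ≈ 1.3294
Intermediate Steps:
b(O) = 1/(2*O)
w = -27775/20826 (w = 27775*(-1/20826) = -27775/20826 ≈ -1.3337)
b(-116) - w = (½)/(-116) - 1*(-27775/20826) = (½)*(-1/116) + 27775/20826 = -1/232 + 27775/20826 = 3211487/2415816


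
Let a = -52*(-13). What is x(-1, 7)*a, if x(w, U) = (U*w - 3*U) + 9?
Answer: -12844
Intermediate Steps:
x(w, U) = 9 - 3*U + U*w (x(w, U) = (-3*U + U*w) + 9 = 9 - 3*U + U*w)
a = 676
x(-1, 7)*a = (9 - 3*7 + 7*(-1))*676 = (9 - 21 - 7)*676 = -19*676 = -12844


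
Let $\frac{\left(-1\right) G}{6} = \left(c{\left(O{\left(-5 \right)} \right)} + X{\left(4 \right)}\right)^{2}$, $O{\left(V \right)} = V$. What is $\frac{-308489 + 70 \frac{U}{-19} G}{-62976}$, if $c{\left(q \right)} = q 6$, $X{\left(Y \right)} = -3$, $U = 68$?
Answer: $- \frac{25240549}{1196544} \approx -21.095$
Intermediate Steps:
$c{\left(q \right)} = 6 q$
$G = -6534$ ($G = - 6 \left(6 \left(-5\right) - 3\right)^{2} = - 6 \left(-30 - 3\right)^{2} = - 6 \left(-33\right)^{2} = \left(-6\right) 1089 = -6534$)
$\frac{-308489 + 70 \frac{U}{-19} G}{-62976} = \frac{-308489 + 70 \frac{68}{-19} \left(-6534\right)}{-62976} = \left(-308489 + 70 \cdot 68 \left(- \frac{1}{19}\right) \left(-6534\right)\right) \left(- \frac{1}{62976}\right) = \left(-308489 + 70 \left(- \frac{68}{19}\right) \left(-6534\right)\right) \left(- \frac{1}{62976}\right) = \left(-308489 - - \frac{31101840}{19}\right) \left(- \frac{1}{62976}\right) = \left(-308489 + \frac{31101840}{19}\right) \left(- \frac{1}{62976}\right) = \frac{25240549}{19} \left(- \frac{1}{62976}\right) = - \frac{25240549}{1196544}$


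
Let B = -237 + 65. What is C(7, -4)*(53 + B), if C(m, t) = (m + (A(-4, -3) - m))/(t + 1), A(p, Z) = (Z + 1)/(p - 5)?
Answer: 238/27 ≈ 8.8148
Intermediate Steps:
A(p, Z) = (1 + Z)/(-5 + p)
C(m, t) = 2/(9*(1 + t)) (C(m, t) = (m + ((1 - 3)/(-5 - 4) - m))/(t + 1) = (m + (-2/(-9) - m))/(1 + t) = (m + (-⅑*(-2) - m))/(1 + t) = (m + (2/9 - m))/(1 + t) = 2/(9*(1 + t)))
B = -172
C(7, -4)*(53 + B) = (2/(9*(1 - 4)))*(53 - 172) = ((2/9)/(-3))*(-119) = ((2/9)*(-⅓))*(-119) = -2/27*(-119) = 238/27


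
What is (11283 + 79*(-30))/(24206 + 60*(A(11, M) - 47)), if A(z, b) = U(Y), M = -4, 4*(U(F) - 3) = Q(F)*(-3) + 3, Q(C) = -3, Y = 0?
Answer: 8913/21746 ≈ 0.40987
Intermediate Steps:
U(F) = 6 (U(F) = 3 + (-3*(-3) + 3)/4 = 3 + (9 + 3)/4 = 3 + (1/4)*12 = 3 + 3 = 6)
A(z, b) = 6
(11283 + 79*(-30))/(24206 + 60*(A(11, M) - 47)) = (11283 + 79*(-30))/(24206 + 60*(6 - 47)) = (11283 - 2370)/(24206 + 60*(-41)) = 8913/(24206 - 2460) = 8913/21746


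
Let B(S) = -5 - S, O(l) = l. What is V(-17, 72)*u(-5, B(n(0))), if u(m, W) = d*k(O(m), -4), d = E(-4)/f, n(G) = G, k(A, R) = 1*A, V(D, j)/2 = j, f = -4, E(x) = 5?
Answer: 900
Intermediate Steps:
V(D, j) = 2*j
k(A, R) = A
d = -5/4 (d = 5/(-4) = 5*(-¼) = -5/4 ≈ -1.2500)
u(m, W) = -5*m/4
V(-17, 72)*u(-5, B(n(0))) = (2*72)*(-5/4*(-5)) = 144*(25/4) = 900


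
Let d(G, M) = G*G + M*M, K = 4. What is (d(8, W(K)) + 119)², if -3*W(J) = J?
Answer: 2765569/81 ≈ 34143.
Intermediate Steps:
W(J) = -J/3
d(G, M) = G² + M²
(d(8, W(K)) + 119)² = ((8² + (-⅓*4)²) + 119)² = ((64 + (-4/3)²) + 119)² = ((64 + 16/9) + 119)² = (592/9 + 119)² = (1663/9)² = 2765569/81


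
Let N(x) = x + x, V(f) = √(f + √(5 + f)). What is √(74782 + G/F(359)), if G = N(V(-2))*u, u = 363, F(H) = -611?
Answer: √(27917691022 - 443586*I*√(2 - √3))/611 ≈ 273.46 - 0.0011246*I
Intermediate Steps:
N(x) = 2*x
G = 726*√(-2 + √3) (G = (2*√(-2 + √(5 - 2)))*363 = (2*√(-2 + √3))*363 = 726*√(-2 + √3) ≈ 375.81*I)
√(74782 + G/F(359)) = √(74782 + (726*√(-2 + √3))/(-611)) = √(74782 + (726*√(-2 + √3))*(-1/611)) = √(74782 - 726*√(-2 + √3)/611)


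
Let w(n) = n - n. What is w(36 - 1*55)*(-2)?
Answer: 0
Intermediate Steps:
w(n) = 0
w(36 - 1*55)*(-2) = 0*(-2) = 0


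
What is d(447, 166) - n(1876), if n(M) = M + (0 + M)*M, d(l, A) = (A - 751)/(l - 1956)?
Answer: -1771189561/503 ≈ -3.5213e+6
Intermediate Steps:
d(l, A) = (-751 + A)/(-1956 + l)
n(M) = M + M**2 (n(M) = M + M*M = M + M**2)
d(447, 166) - n(1876) = (-751 + 166)/(-1956 + 447) - 1876*(1 + 1876) = -585/(-1509) - 1876*1877 = -1/1509*(-585) - 1*3521252 = 195/503 - 3521252 = -1771189561/503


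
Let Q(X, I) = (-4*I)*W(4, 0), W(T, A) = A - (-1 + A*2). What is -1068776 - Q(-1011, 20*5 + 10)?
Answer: -1068336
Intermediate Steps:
W(T, A) = 1 - A (W(T, A) = A - (-1 + 2*A) = A + (1 - 2*A) = 1 - A)
Q(X, I) = -4*I (Q(X, I) = (-4*I)*(1 - 1*0) = (-4*I)*(1 + 0) = -4*I*1 = -4*I)
-1068776 - Q(-1011, 20*5 + 10) = -1068776 - (-4)*(20*5 + 10) = -1068776 - (-4)*(100 + 10) = -1068776 - (-4)*110 = -1068776 - 1*(-440) = -1068776 + 440 = -1068336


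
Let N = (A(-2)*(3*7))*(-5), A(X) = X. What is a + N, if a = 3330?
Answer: 3540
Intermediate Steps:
N = 210 (N = -6*7*(-5) = -2*21*(-5) = -42*(-5) = 210)
a + N = 3330 + 210 = 3540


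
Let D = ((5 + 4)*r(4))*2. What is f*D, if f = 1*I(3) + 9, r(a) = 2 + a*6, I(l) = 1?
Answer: 4680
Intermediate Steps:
r(a) = 2 + 6*a
D = 468 (D = ((5 + 4)*(2 + 6*4))*2 = (9*(2 + 24))*2 = (9*26)*2 = 234*2 = 468)
f = 10 (f = 1*1 + 9 = 1 + 9 = 10)
f*D = 10*468 = 4680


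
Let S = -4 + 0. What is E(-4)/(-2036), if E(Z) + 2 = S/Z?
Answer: 1/2036 ≈ 0.00049116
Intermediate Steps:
S = -4
E(Z) = -2 - 4/Z
E(-4)/(-2036) = (-2 - 4/(-4))/(-2036) = (-2 - 4*(-¼))*(-1/2036) = (-2 + 1)*(-1/2036) = -1*(-1/2036) = 1/2036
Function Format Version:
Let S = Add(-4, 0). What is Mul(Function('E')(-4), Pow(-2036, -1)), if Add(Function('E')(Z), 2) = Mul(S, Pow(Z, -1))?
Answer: Rational(1, 2036) ≈ 0.00049116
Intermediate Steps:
S = -4
Function('E')(Z) = Add(-2, Mul(-4, Pow(Z, -1)))
Mul(Function('E')(-4), Pow(-2036, -1)) = Mul(Add(-2, Mul(-4, Pow(-4, -1))), Pow(-2036, -1)) = Mul(Add(-2, Mul(-4, Rational(-1, 4))), Rational(-1, 2036)) = Mul(Add(-2, 1), Rational(-1, 2036)) = Mul(-1, Rational(-1, 2036)) = Rational(1, 2036)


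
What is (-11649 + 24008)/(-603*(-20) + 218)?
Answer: 12359/12278 ≈ 1.0066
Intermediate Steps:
(-11649 + 24008)/(-603*(-20) + 218) = 12359/(12060 + 218) = 12359/12278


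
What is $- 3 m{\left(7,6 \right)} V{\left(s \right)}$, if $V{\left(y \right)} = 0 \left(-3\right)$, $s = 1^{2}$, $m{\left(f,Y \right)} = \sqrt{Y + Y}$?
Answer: $0$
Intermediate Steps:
$m{\left(f,Y \right)} = \sqrt{2} \sqrt{Y}$ ($m{\left(f,Y \right)} = \sqrt{2 Y} = \sqrt{2} \sqrt{Y}$)
$s = 1$
$V{\left(y \right)} = 0$
$- 3 m{\left(7,6 \right)} V{\left(s \right)} = - 3 \sqrt{2} \sqrt{6} \cdot 0 = - 3 \cdot 2 \sqrt{3} \cdot 0 = - 6 \sqrt{3} \cdot 0 = 0$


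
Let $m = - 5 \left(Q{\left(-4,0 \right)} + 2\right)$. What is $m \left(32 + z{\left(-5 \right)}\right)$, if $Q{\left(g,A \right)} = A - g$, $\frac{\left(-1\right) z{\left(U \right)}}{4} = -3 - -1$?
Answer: $-1200$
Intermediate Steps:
$z{\left(U \right)} = 8$ ($z{\left(U \right)} = - 4 \left(-3 - -1\right) = - 4 \left(-3 + 1\right) = \left(-4\right) \left(-2\right) = 8$)
$m = -30$ ($m = - 5 \left(\left(0 - -4\right) + 2\right) = - 5 \left(\left(0 + 4\right) + 2\right) = - 5 \left(4 + 2\right) = \left(-5\right) 6 = -30$)
$m \left(32 + z{\left(-5 \right)}\right) = - 30 \left(32 + 8\right) = \left(-30\right) 40 = -1200$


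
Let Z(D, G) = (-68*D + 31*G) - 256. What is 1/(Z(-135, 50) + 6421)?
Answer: 1/16895 ≈ 5.9189e-5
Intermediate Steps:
Z(D, G) = -256 - 68*D + 31*G
1/(Z(-135, 50) + 6421) = 1/((-256 - 68*(-135) + 31*50) + 6421) = 1/((-256 + 9180 + 1550) + 6421) = 1/(10474 + 6421) = 1/16895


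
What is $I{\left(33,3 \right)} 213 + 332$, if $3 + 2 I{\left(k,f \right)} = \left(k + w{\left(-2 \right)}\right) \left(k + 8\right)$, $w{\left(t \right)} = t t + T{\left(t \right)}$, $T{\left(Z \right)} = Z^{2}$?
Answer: $179039$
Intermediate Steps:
$w{\left(t \right)} = 2 t^{2}$ ($w{\left(t \right)} = t t + t^{2} = t^{2} + t^{2} = 2 t^{2}$)
$I{\left(k,f \right)} = - \frac{3}{2} + \frac{\left(8 + k\right)^{2}}{2}$ ($I{\left(k,f \right)} = - \frac{3}{2} + \frac{\left(k + 2 \left(-2\right)^{2}\right) \left(k + 8\right)}{2} = - \frac{3}{2} + \frac{\left(k + 2 \cdot 4\right) \left(8 + k\right)}{2} = - \frac{3}{2} + \frac{\left(k + 8\right) \left(8 + k\right)}{2} = - \frac{3}{2} + \frac{\left(8 + k\right) \left(8 + k\right)}{2} = - \frac{3}{2} + \frac{\left(8 + k\right)^{2}}{2}$)
$I{\left(33,3 \right)} 213 + 332 = \left(\frac{61}{2} + \frac{33^{2}}{2} + 8 \cdot 33\right) 213 + 332 = \left(\frac{61}{2} + \frac{1}{2} \cdot 1089 + 264\right) 213 + 332 = \left(\frac{61}{2} + \frac{1089}{2} + 264\right) 213 + 332 = 839 \cdot 213 + 332 = 178707 + 332 = 179039$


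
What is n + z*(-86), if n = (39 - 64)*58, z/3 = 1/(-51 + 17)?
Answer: -24521/17 ≈ -1442.4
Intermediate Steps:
z = -3/34 (z = 3/(-51 + 17) = 3/(-34) = 3*(-1/34) = -3/34 ≈ -0.088235)
n = -1450 (n = -25*58 = -1450)
n + z*(-86) = -1450 - 3/34*(-86) = -1450 + 129/17 = -24521/17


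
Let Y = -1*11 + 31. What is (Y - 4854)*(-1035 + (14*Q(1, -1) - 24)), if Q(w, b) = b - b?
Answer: 5119206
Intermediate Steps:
Q(w, b) = 0
Y = 20 (Y = -11 + 31 = 20)
(Y - 4854)*(-1035 + (14*Q(1, -1) - 24)) = (20 - 4854)*(-1035 + (14*0 - 24)) = -4834*(-1035 + (0 - 24)) = -4834*(-1035 - 24) = -4834*(-1059) = 5119206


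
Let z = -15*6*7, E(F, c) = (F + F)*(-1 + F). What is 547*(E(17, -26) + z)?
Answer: -47042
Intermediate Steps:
E(F, c) = 2*F*(-1 + F) (E(F, c) = (2*F)*(-1 + F) = 2*F*(-1 + F))
z = -630 (z = -5*18*7 = -90*7 = -630)
547*(E(17, -26) + z) = 547*(2*17*(-1 + 17) - 630) = 547*(2*17*16 - 630) = 547*(544 - 630) = 547*(-86) = -47042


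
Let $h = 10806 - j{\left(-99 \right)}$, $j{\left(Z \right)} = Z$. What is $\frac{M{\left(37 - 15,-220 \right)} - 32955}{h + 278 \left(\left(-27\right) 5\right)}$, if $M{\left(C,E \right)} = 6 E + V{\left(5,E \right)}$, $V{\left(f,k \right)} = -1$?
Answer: $\frac{34276}{26625} \approx 1.2874$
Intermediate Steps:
$M{\left(C,E \right)} = -1 + 6 E$ ($M{\left(C,E \right)} = 6 E - 1 = -1 + 6 E$)
$h = 10905$ ($h = 10806 - -99 = 10806 + 99 = 10905$)
$\frac{M{\left(37 - 15,-220 \right)} - 32955}{h + 278 \left(\left(-27\right) 5\right)} = \frac{\left(-1 + 6 \left(-220\right)\right) - 32955}{10905 + 278 \left(\left(-27\right) 5\right)} = \frac{\left(-1 - 1320\right) - 32955}{10905 + 278 \left(-135\right)} = \frac{-1321 - 32955}{10905 - 37530} = - \frac{34276}{-26625} = \left(-34276\right) \left(- \frac{1}{26625}\right) = \frac{34276}{26625}$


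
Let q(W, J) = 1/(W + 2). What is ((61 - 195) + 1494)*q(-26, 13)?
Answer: -170/3 ≈ -56.667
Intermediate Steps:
q(W, J) = 1/(2 + W)
((61 - 195) + 1494)*q(-26, 13) = ((61 - 195) + 1494)/(2 - 26) = (-134 + 1494)/(-24) = 1360*(-1/24) = -170/3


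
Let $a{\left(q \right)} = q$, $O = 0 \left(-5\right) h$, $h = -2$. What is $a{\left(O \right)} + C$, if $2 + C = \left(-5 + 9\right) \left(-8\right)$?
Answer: $-34$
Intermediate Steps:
$O = 0$ ($O = 0 \left(-5\right) \left(-2\right) = 0 \left(-2\right) = 0$)
$C = -34$ ($C = -2 + \left(-5 + 9\right) \left(-8\right) = -2 + 4 \left(-8\right) = -2 - 32 = -34$)
$a{\left(O \right)} + C = 0 - 34 = -34$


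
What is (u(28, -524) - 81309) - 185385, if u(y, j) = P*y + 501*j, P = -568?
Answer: -545122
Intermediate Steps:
u(y, j) = -568*y + 501*j
(u(28, -524) - 81309) - 185385 = ((-568*28 + 501*(-524)) - 81309) - 185385 = ((-15904 - 262524) - 81309) - 185385 = (-278428 - 81309) - 185385 = -359737 - 185385 = -545122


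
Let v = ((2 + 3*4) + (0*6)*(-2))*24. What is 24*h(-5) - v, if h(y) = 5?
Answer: -216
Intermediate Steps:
v = 336 (v = ((2 + 12) + 0*(-2))*24 = (14 + 0)*24 = 14*24 = 336)
24*h(-5) - v = 24*5 - 1*336 = 120 - 336 = -216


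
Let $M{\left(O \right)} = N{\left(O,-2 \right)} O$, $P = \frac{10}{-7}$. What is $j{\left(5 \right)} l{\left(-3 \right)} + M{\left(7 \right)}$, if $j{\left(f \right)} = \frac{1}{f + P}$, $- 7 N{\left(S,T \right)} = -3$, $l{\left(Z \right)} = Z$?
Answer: $\frac{54}{25} \approx 2.16$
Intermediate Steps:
$N{\left(S,T \right)} = \frac{3}{7}$ ($N{\left(S,T \right)} = \left(- \frac{1}{7}\right) \left(-3\right) = \frac{3}{7}$)
$P = - \frac{10}{7}$ ($P = 10 \left(- \frac{1}{7}\right) = - \frac{10}{7} \approx -1.4286$)
$M{\left(O \right)} = \frac{3 O}{7}$
$j{\left(f \right)} = \frac{1}{- \frac{10}{7} + f}$ ($j{\left(f \right)} = \frac{1}{f - \frac{10}{7}} = \frac{1}{- \frac{10}{7} + f}$)
$j{\left(5 \right)} l{\left(-3 \right)} + M{\left(7 \right)} = \frac{7}{-10 + 7 \cdot 5} \left(-3\right) + \frac{3}{7} \cdot 7 = \frac{7}{-10 + 35} \left(-3\right) + 3 = \frac{7}{25} \left(-3\right) + 3 = - \frac{21}{25} + 3 = \frac{54}{25}$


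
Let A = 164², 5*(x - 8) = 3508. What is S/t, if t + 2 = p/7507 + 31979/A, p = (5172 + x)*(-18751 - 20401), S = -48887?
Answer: 49353448466320/30968389453291 ≈ 1.5937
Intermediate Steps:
x = 3548/5 (x = 8 + (⅕)*3508 = 8 + 3508/5 = 3548/5 ≈ 709.60)
p = -1151382016/5 (p = (5172 + 3548/5)*(-18751 - 20401) = (29408/5)*(-39152) = -1151382016/5 ≈ -2.3028e+8)
A = 26896
t = -30968389453291/1009541360 (t = -2 + (-1151382016/5/7507 + 31979/26896) = -2 + (-1151382016/5*1/7507 + 31979*(1/26896)) = -2 + (-1151382016/37535 + 31979/26896) = -2 - 30966370370571/1009541360 = -30968389453291/1009541360 ≈ -30676.)
S/t = -48887/(-30968389453291/1009541360) = -48887*(-1009541360/30968389453291) = 49353448466320/30968389453291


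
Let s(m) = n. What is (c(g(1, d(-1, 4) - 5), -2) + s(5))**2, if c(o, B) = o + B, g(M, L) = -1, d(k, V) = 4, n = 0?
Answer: 9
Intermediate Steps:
s(m) = 0
c(o, B) = B + o
(c(g(1, d(-1, 4) - 5), -2) + s(5))**2 = ((-2 - 1) + 0)**2 = (-3 + 0)**2 = (-3)**2 = 9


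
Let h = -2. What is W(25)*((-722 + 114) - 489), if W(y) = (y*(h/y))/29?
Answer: 2194/29 ≈ 75.655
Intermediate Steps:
W(y) = -2/29 (W(y) = (y*(-2/y))/29 = -2*1/29 = -2/29)
W(25)*((-722 + 114) - 489) = -2*((-722 + 114) - 489)/29 = -2*(-608 - 489)/29 = -2/29*(-1097) = 2194/29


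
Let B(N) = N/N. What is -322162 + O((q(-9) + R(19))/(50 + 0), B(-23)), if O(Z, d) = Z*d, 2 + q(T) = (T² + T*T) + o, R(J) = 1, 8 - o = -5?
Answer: -8053963/25 ≈ -3.2216e+5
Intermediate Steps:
o = 13 (o = 8 - 1*(-5) = 8 + 5 = 13)
B(N) = 1
q(T) = 11 + 2*T² (q(T) = -2 + ((T² + T*T) + 13) = -2 + ((T² + T²) + 13) = -2 + (2*T² + 13) = -2 + (13 + 2*T²) = 11 + 2*T²)
-322162 + O((q(-9) + R(19))/(50 + 0), B(-23)) = -322162 + (((11 + 2*(-9)²) + 1)/(50 + 0))*1 = -322162 + (((11 + 2*81) + 1)/50)*1 = -322162 + (((11 + 162) + 1)*(1/50))*1 = -322162 + ((173 + 1)*(1/50))*1 = -322162 + (174*(1/50))*1 = -322162 + (87/25)*1 = -322162 + 87/25 = -8053963/25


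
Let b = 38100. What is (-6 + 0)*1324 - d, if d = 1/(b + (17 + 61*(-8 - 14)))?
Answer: -292140601/36775 ≈ -7944.0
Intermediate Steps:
d = 1/36775 (d = 1/(38100 + (17 + 61*(-8 - 14))) = 1/(38100 + (17 + 61*(-22))) = 1/(38100 + (17 - 1342)) = 1/(38100 - 1325) = 1/36775 ≈ 2.7192e-5)
(-6 + 0)*1324 - d = (-6 + 0)*1324 - 1*1/36775 = -6*1324 - 1/36775 = -7944 - 1/36775 = -292140601/36775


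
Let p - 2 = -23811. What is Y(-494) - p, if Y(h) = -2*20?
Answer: 23769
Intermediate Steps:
Y(h) = -40
p = -23809 (p = 2 - 23811 = -23809)
Y(-494) - p = -40 - 1*(-23809) = -40 + 23809 = 23769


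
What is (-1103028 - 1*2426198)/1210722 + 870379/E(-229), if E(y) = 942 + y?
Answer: 525635332750/431622393 ≈ 1217.8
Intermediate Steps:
(-1103028 - 1*2426198)/1210722 + 870379/E(-229) = (-1103028 - 1*2426198)/1210722 + 870379/(942 - 229) = (-1103028 - 2426198)*(1/1210722) + 870379/713 = -3529226*1/1210722 + 870379*(1/713) = -1764613/605361 + 870379/713 = 525635332750/431622393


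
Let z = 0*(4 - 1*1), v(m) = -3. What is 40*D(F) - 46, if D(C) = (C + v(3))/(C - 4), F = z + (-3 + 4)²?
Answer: -58/3 ≈ -19.333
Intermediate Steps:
z = 0 (z = 0*(4 - 1) = 0*3 = 0)
F = 1 (F = 0 + (-3 + 4)² = 0 + 1² = 0 + 1 = 1)
D(C) = (-3 + C)/(-4 + C) (D(C) = (C - 3)/(C - 4) = (-3 + C)/(-4 + C))
40*D(F) - 46 = 40*((-3 + 1)/(-4 + 1)) - 46 = 40*(-2/(-3)) - 46 = 40*(-⅓*(-2)) - 46 = 40*(⅔) - 46 = 80/3 - 46 = -58/3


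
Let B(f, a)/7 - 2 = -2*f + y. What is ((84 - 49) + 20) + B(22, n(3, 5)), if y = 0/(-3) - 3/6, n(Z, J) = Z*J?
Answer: -485/2 ≈ -242.50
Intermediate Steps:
n(Z, J) = J*Z
y = -1/2 (y = 0*(-1/3) - 3*1/6 = 0 - 1/2 = -1/2 ≈ -0.50000)
B(f, a) = 21/2 - 14*f (B(f, a) = 14 + 7*(-2*f - 1/2) = 14 + 7*(-1/2 - 2*f) = 14 + (-7/2 - 14*f) = 21/2 - 14*f)
((84 - 49) + 20) + B(22, n(3, 5)) = ((84 - 49) + 20) + (21/2 - 14*22) = (35 + 20) + (21/2 - 308) = 55 - 595/2 = -485/2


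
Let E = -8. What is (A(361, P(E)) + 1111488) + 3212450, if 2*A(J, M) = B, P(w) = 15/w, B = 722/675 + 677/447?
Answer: 869760388603/201150 ≈ 4.3239e+6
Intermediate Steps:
B = 259903/100575 (B = 722*(1/675) + 677*(1/447) = 722/675 + 677/447 = 259903/100575 ≈ 2.5842)
A(J, M) = 259903/201150 (A(J, M) = (½)*(259903/100575) = 259903/201150)
(A(361, P(E)) + 1111488) + 3212450 = (259903/201150 + 1111488) + 3212450 = 223576071103/201150 + 3212450 = 869760388603/201150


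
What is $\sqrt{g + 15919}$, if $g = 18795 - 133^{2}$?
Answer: $5 \sqrt{681} \approx 130.48$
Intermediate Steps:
$g = 1106$ ($g = 18795 - 17689 = 1106$)
$\sqrt{g + 15919} = \sqrt{1106 + 15919} = \sqrt{17025} = 5 \sqrt{681}$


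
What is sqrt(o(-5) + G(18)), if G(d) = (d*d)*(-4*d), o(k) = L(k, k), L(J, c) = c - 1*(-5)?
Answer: 108*I*sqrt(2) ≈ 152.74*I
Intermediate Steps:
L(J, c) = 5 + c (L(J, c) = c + 5 = 5 + c)
o(k) = 5 + k
G(d) = -4*d**3 (G(d) = d**2*(-4*d) = -4*d**3)
sqrt(o(-5) + G(18)) = sqrt((5 - 5) - 4*18**3) = sqrt(0 - 4*5832) = sqrt(0 - 23328) = sqrt(-23328) = 108*I*sqrt(2)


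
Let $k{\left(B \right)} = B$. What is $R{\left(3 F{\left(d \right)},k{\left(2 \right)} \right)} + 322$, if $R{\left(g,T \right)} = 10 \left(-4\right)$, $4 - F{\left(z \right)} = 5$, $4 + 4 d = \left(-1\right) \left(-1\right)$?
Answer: $282$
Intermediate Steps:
$d = - \frac{3}{4}$ ($d = -1 + \frac{\left(-1\right) \left(-1\right)}{4} = -1 + \frac{1}{4} \cdot 1 = -1 + \frac{1}{4} = - \frac{3}{4} \approx -0.75$)
$F{\left(z \right)} = -1$ ($F{\left(z \right)} = 4 - 5 = -1$)
$R{\left(g,T \right)} = -40$
$R{\left(3 F{\left(d \right)},k{\left(2 \right)} \right)} + 322 = -40 + 322 = 282$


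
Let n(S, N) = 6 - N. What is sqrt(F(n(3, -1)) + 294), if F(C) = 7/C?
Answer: sqrt(295) ≈ 17.176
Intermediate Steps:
sqrt(F(n(3, -1)) + 294) = sqrt(7/(6 - 1*(-1)) + 294) = sqrt(7/(6 + 1) + 294) = sqrt(7/7 + 294) = sqrt(7*(1/7) + 294) = sqrt(1 + 294) = sqrt(295)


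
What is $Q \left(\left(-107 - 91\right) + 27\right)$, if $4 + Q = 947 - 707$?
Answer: $-40356$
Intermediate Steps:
$Q = 236$ ($Q = -4 + \left(947 - 707\right) = -4 + 240 = 236$)
$Q \left(\left(-107 - 91\right) + 27\right) = 236 \left(\left(-107 - 91\right) + 27\right) = 236 \left(-198 + 27\right) = 236 \left(-171\right) = -40356$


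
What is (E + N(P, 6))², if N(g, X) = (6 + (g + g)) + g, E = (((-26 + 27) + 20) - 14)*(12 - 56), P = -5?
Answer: 100489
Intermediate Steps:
E = -308 (E = ((1 + 20) - 14)*(-44) = (21 - 14)*(-44) = 7*(-44) = -308)
N(g, X) = 6 + 3*g (N(g, X) = (6 + 2*g) + g = 6 + 3*g)
(E + N(P, 6))² = (-308 + (6 + 3*(-5)))² = (-308 + (6 - 15))² = (-308 - 9)² = (-317)² = 100489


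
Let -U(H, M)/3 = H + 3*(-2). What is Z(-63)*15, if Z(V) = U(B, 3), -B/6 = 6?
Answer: 1890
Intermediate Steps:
B = -36 (B = -6*6 = -36)
U(H, M) = 18 - 3*H (U(H, M) = -3*(H + 3*(-2)) = -3*(H - 6) = -3*(-6 + H) = 18 - 3*H)
Z(V) = 126 (Z(V) = 18 - 3*(-36) = 18 + 108 = 126)
Z(-63)*15 = 126*15 = 1890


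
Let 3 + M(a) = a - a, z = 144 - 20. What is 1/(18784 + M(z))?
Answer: 1/18781 ≈ 5.3245e-5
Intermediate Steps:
z = 124
M(a) = -3 (M(a) = -3 + (a - a) = -3 + 0 = -3)
1/(18784 + M(z)) = 1/(18784 - 3) = 1/18781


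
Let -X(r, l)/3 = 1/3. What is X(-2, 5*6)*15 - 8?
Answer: -23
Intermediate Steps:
X(r, l) = -1 (X(r, l) = -3/3 = -3*⅓ = -1)
X(-2, 5*6)*15 - 8 = -1*15 - 8 = -15 - 8 = -23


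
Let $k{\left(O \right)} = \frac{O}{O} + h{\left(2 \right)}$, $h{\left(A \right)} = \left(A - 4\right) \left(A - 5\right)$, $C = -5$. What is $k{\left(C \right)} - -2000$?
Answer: $2007$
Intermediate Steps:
$h{\left(A \right)} = \left(-5 + A\right) \left(-4 + A\right)$ ($h{\left(A \right)} = \left(-4 + A\right) \left(-5 + A\right) = \left(-5 + A\right) \left(-4 + A\right)$)
$k{\left(O \right)} = 7$ ($k{\left(O \right)} = \frac{O}{O} + \left(20 + 2^{2} - 18\right) = 1 + \left(20 + 4 - 18\right) = 1 + 6 = 7$)
$k{\left(C \right)} - -2000 = 7 - -2000 = 7 + 2000 = 2007$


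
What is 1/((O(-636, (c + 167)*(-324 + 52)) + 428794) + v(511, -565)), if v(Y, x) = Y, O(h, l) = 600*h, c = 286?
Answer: 1/47705 ≈ 2.0962e-5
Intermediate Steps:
1/((O(-636, (c + 167)*(-324 + 52)) + 428794) + v(511, -565)) = 1/((600*(-636) + 428794) + 511) = 1/((-381600 + 428794) + 511) = 1/(47194 + 511) = 1/47705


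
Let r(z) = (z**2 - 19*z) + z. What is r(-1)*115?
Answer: 2185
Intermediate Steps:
r(z) = z**2 - 18*z
r(-1)*115 = -(-18 - 1)*115 = -1*(-19)*115 = 19*115 = 2185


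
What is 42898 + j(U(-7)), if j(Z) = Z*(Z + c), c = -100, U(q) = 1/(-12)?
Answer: 6178513/144 ≈ 42906.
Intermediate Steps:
U(q) = -1/12
j(Z) = Z*(-100 + Z) (j(Z) = Z*(Z - 100) = Z*(-100 + Z))
42898 + j(U(-7)) = 42898 - (-100 - 1/12)/12 = 42898 - 1/12*(-1201/12) = 42898 + 1201/144 = 6178513/144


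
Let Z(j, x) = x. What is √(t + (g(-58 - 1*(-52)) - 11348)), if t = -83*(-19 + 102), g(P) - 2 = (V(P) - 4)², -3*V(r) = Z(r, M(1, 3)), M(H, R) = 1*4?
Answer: I*√163859/3 ≈ 134.93*I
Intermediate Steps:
M(H, R) = 4
V(r) = -4/3 (V(r) = -⅓*4 = -4/3)
g(P) = 274/9 (g(P) = 2 + (-4/3 - 4)² = 2 + (-16/3)² = 2 + 256/9 = 274/9)
t = -6889 (t = -83*83 = -6889)
√(t + (g(-58 - 1*(-52)) - 11348)) = √(-6889 + (274/9 - 11348)) = √(-6889 - 101858/9) = √(-163859/9) = I*√163859/3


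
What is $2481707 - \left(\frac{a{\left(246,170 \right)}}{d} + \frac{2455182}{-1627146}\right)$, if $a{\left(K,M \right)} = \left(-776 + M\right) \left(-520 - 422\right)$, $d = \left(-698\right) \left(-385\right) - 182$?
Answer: $\frac{5020478271985875}{2022994463} \approx 2.4817 \cdot 10^{6}$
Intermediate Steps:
$d = 268548$ ($d = 268730 - 182 = 268548$)
$a{\left(K,M \right)} = 730992 - 942 M$ ($a{\left(K,M \right)} = \left(-776 + M\right) \left(-942\right) = 730992 - 942 M$)
$2481707 - \left(\frac{a{\left(246,170 \right)}}{d} + \frac{2455182}{-1627146}\right) = 2481707 - \left(\frac{730992 - 160140}{268548} + \frac{2455182}{-1627146}\right) = 2481707 - \left(\left(730992 - 160140\right) \frac{1}{268548} + 2455182 \left(- \frac{1}{1627146}\right)\right) = 2481707 - \left(570852 \cdot \frac{1}{268548} - \frac{136399}{90397}\right) = 2481707 - \left(\frac{47571}{22379} - \frac{136399}{90397}\right) = 2481707 - \frac{1247802466}{2022994463} = \frac{5020478271985875}{2022994463}$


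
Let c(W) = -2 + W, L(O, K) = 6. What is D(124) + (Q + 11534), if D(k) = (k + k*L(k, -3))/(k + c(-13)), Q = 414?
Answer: 1303200/109 ≈ 11956.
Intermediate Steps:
D(k) = 7*k/(-15 + k) (D(k) = (k + k*6)/(k + (-2 - 13)) = (k + 6*k)/(k - 15) = (7*k)/(-15 + k) = 7*k/(-15 + k))
D(124) + (Q + 11534) = 7*124/(-15 + 124) + (414 + 11534) = 7*124/109 + 11948 = 7*124*(1/109) + 11948 = 868/109 + 11948 = 1303200/109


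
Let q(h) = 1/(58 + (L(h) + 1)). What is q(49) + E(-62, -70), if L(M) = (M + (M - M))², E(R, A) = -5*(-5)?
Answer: 61501/2460 ≈ 25.000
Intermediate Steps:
E(R, A) = 25
L(M) = M² (L(M) = (M + 0)² = M²)
q(h) = 1/(59 + h²) (q(h) = 1/(58 + (h² + 1)) = 1/(58 + (1 + h²)) = 1/(59 + h²))
q(49) + E(-62, -70) = 1/(59 + 49²) + 25 = 1/(59 + 2401) + 25 = 1/2460 + 25 = 61501/2460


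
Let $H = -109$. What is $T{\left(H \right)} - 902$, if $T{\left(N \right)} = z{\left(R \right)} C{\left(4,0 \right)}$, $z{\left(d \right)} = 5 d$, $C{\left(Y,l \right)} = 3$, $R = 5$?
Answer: $-827$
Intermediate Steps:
$T{\left(N \right)} = 75$ ($T{\left(N \right)} = 5 \cdot 5 \cdot 3 = 25 \cdot 3 = 75$)
$T{\left(H \right)} - 902 = 75 - 902 = -827$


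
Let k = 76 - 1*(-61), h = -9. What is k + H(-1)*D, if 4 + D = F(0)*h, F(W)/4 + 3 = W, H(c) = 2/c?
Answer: -71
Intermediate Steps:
k = 137 (k = 76 + 61 = 137)
F(W) = -12 + 4*W
D = 104 (D = -4 + (-12 + 4*0)*(-9) = -4 + (-12 + 0)*(-9) = -4 - 12*(-9) = -4 + 108 = 104)
k + H(-1)*D = 137 + (2/(-1))*104 = 137 + (2*(-1))*104 = 137 - 2*104 = 137 - 208 = -71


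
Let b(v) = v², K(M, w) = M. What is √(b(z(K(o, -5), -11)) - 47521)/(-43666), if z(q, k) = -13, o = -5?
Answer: -I*√11838/21833 ≈ -0.0049834*I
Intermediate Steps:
√(b(z(K(o, -5), -11)) - 47521)/(-43666) = √((-13)² - 47521)/(-43666) = √(169 - 47521)*(-1/43666) = √(-47352)*(-1/43666) = (2*I*√11838)*(-1/43666) = -I*√11838/21833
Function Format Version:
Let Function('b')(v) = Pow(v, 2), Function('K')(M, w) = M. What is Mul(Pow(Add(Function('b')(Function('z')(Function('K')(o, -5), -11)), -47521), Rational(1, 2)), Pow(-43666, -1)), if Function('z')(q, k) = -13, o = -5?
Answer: Mul(Rational(-1, 21833), I, Pow(11838, Rational(1, 2))) ≈ Mul(-0.0049834, I)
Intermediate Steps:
Mul(Pow(Add(Function('b')(Function('z')(Function('K')(o, -5), -11)), -47521), Rational(1, 2)), Pow(-43666, -1)) = Mul(Pow(Add(Pow(-13, 2), -47521), Rational(1, 2)), Pow(-43666, -1)) = Mul(Pow(Add(169, -47521), Rational(1, 2)), Rational(-1, 43666)) = Mul(Pow(-47352, Rational(1, 2)), Rational(-1, 43666)) = Mul(Mul(2, I, Pow(11838, Rational(1, 2))), Rational(-1, 43666)) = Mul(Rational(-1, 21833), I, Pow(11838, Rational(1, 2)))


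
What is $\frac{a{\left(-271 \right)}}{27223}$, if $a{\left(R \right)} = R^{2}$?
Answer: $\frac{73441}{27223} \approx 2.6978$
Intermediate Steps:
$\frac{a{\left(-271 \right)}}{27223} = \frac{\left(-271\right)^{2}}{27223} = 73441 \cdot \frac{1}{27223} = \frac{73441}{27223}$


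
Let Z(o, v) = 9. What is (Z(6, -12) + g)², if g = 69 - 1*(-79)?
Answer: 24649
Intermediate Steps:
g = 148 (g = 69 + 79 = 148)
(Z(6, -12) + g)² = (9 + 148)² = 157² = 24649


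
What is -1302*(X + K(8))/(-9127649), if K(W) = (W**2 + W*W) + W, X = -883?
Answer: -972594/9127649 ≈ -0.10655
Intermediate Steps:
K(W) = W + 2*W**2 (K(W) = (W**2 + W**2) + W = 2*W**2 + W = W + 2*W**2)
-1302*(X + K(8))/(-9127649) = -1302*(-883 + 8*(1 + 2*8))/(-9127649) = -1302*(-883 + 8*(1 + 16))*(-1/9127649) = -1302*(-883 + 8*17)*(-1/9127649) = -1302*(-883 + 136)*(-1/9127649) = -1302*(-747)*(-1/9127649) = 972594*(-1/9127649) = -972594/9127649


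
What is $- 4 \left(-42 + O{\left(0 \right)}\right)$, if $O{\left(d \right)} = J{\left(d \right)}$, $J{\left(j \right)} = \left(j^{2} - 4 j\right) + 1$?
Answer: $164$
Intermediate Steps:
$J{\left(j \right)} = 1 + j^{2} - 4 j$
$O{\left(d \right)} = 1 + d^{2} - 4 d$
$- 4 \left(-42 + O{\left(0 \right)}\right) = - 4 \left(-42 + \left(1 + 0^{2} - 0\right)\right) = - 4 \left(-42 + \left(1 + 0 + 0\right)\right) = - 4 \left(-42 + 1\right) = \left(-4\right) \left(-41\right) = 164$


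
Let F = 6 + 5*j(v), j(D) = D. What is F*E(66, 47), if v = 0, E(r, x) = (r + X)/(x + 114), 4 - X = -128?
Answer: 1188/161 ≈ 7.3789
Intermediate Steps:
X = 132 (X = 4 - 1*(-128) = 4 + 128 = 132)
E(r, x) = (132 + r)/(114 + x) (E(r, x) = (r + 132)/(x + 114) = (132 + r)/(114 + x))
F = 6 (F = 6 + 5*0 = 6 + 0 = 6)
F*E(66, 47) = 6*((132 + 66)/(114 + 47)) = 6*(198/161) = 1188/161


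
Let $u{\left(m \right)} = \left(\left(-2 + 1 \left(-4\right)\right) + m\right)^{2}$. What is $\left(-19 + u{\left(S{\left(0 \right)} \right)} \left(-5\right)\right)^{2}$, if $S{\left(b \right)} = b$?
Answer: $39601$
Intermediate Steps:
$u{\left(m \right)} = \left(-6 + m\right)^{2}$ ($u{\left(m \right)} = \left(\left(-2 - 4\right) + m\right)^{2} = \left(-6 + m\right)^{2}$)
$\left(-19 + u{\left(S{\left(0 \right)} \right)} \left(-5\right)\right)^{2} = \left(-19 + \left(-6 + 0\right)^{2} \left(-5\right)\right)^{2} = \left(-19 + \left(-6\right)^{2} \left(-5\right)\right)^{2} = \left(-19 + 36 \left(-5\right)\right)^{2} = \left(-19 - 180\right)^{2} = \left(-199\right)^{2} = 39601$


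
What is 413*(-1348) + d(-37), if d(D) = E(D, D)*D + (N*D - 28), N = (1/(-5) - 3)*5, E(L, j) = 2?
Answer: -556234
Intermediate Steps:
N = -16 (N = (-⅕ - 3)*5 = -16/5*5 = -16)
d(D) = -28 - 14*D (d(D) = 2*D + (-16*D - 28) = 2*D + (-28 - 16*D) = -28 - 14*D)
413*(-1348) + d(-37) = 413*(-1348) + (-28 - 14*(-37)) = -556724 + (-28 + 518) = -556724 + 490 = -556234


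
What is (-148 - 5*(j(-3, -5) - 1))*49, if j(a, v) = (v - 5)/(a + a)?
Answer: -22246/3 ≈ -7415.3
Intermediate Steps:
j(a, v) = (-5 + v)/(2*a) (j(a, v) = (-5 + v)/((2*a)) = (-5 + v)*(1/(2*a)) = (-5 + v)/(2*a))
(-148 - 5*(j(-3, -5) - 1))*49 = (-148 - 5*((½)*(-5 - 5)/(-3) - 1))*49 = (-148 - 5*((½)*(-⅓)*(-10) - 1))*49 = (-148 - 5*(5/3 - 1))*49 = (-148 - 5*⅔)*49 = (-148 - 10/3)*49 = -454/3*49 = -22246/3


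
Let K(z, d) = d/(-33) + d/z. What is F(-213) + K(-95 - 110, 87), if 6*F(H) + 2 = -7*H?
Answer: 3316283/13530 ≈ 245.11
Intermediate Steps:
K(z, d) = -d/33 + d/z (K(z, d) = d*(-1/33) + d/z = -d/33 + d/z)
F(H) = -1/3 - 7*H/6 (F(H) = -1/3 + (-7*H)/6 = -1/3 - 7*H/6)
F(-213) + K(-95 - 110, 87) = (-1/3 - 7/6*(-213)) + (-1/33*87 + 87/(-95 - 110)) = (-1/3 + 497/2) + (-29/11 + 87/(-205)) = 1489/6 + (-29/11 + 87*(-1/205)) = 1489/6 + (-29/11 - 87/205) = 1489/6 - 6902/2255 = 3316283/13530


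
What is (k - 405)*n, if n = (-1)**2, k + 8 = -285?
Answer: -698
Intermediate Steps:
k = -293 (k = -8 - 285 = -293)
n = 1
(k - 405)*n = (-293 - 405)*1 = -698*1 = -698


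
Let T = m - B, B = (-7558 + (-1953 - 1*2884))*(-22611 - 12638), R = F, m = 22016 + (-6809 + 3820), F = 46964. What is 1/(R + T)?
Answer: -1/436845364 ≈ -2.2891e-9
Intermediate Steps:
m = 19027 (m = 22016 - 2989 = 19027)
R = 46964
B = 436911355 (B = (-7558 + (-1953 - 2884))*(-35249) = (-7558 - 4837)*(-35249) = -12395*(-35249) = 436911355)
T = -436892328 (T = 19027 - 1*436911355 = 19027 - 436911355 = -436892328)
1/(R + T) = 1/(46964 - 436892328) = 1/(-436845364) = -1/436845364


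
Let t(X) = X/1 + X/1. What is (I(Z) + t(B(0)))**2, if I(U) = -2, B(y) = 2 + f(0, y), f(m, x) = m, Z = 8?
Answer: 4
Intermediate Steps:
B(y) = 2 (B(y) = 2 + 0 = 2)
t(X) = 2*X (t(X) = X*1 + X*1 = X + X = 2*X)
(I(Z) + t(B(0)))**2 = (-2 + 2*2)**2 = (-2 + 4)**2 = 2**2 = 4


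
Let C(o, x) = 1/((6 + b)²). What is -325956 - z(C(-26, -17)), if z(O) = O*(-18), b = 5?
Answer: -39440658/121 ≈ -3.2596e+5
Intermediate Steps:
C(o, x) = 1/121 (C(o, x) = 1/((6 + 5)²) = 1/(11²) = 1/121)
z(O) = -18*O
-325956 - z(C(-26, -17)) = -325956 - (-18)/121 = -325956 - 1*(-18/121) = -325956 + 18/121 = -39440658/121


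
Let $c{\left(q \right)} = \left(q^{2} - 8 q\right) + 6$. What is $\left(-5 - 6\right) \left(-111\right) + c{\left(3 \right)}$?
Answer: $1212$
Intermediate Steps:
$c{\left(q \right)} = 6 + q^{2} - 8 q$
$\left(-5 - 6\right) \left(-111\right) + c{\left(3 \right)} = \left(-5 - 6\right) \left(-111\right) + \left(6 + 3^{2} - 24\right) = \left(-5 - 6\right) \left(-111\right) + \left(6 + 9 - 24\right) = \left(-11\right) \left(-111\right) - 9 = 1221 - 9 = 1212$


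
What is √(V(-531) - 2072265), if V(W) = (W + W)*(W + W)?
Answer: I*√944421 ≈ 971.81*I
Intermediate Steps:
V(W) = 4*W² (V(W) = (2*W)*(2*W) = 4*W²)
√(V(-531) - 2072265) = √(4*(-531)² - 2072265) = √(4*281961 - 2072265) = √(1127844 - 2072265) = √(-944421) = I*√944421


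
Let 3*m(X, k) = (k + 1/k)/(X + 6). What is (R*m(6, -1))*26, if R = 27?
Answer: -39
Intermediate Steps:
m(X, k) = (k + 1/k)/(3*(6 + X)) (m(X, k) = ((k + 1/k)/(X + 6))/3 = ((k + 1/k)/(6 + X))/3 = (k + 1/k)/(3*(6 + X)))
(R*m(6, -1))*26 = (27*((1/3)*(1 + (-1)**2)/(-1*(6 + 6))))*26 = (27*((1/3)*(-1)*(1 + 1)/12))*26 = (27*((1/3)*(-1)*(1/12)*2))*26 = (27*(-1/18))*26 = -3/2*26 = -39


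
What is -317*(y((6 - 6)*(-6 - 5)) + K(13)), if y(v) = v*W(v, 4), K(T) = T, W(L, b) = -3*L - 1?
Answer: -4121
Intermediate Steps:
W(L, b) = -1 - 3*L
y(v) = v*(-1 - 3*v)
-317*(y((6 - 6)*(-6 - 5)) + K(13)) = -317*(-(6 - 6)*(-6 - 5)*(1 + 3*((6 - 6)*(-6 - 5))) + 13) = -317*(-0*(-11)*(1 + 3*(0*(-11))) + 13) = -317*(-1*0*(1 + 3*0) + 13) = -317*(-1*0*(1 + 0) + 13) = -317*(-1*0*1 + 13) = -317*(0 + 13) = -317*13 = -4121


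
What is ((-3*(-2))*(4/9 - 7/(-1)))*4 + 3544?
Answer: 11168/3 ≈ 3722.7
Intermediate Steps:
((-3*(-2))*(4/9 - 7/(-1)))*4 + 3544 = (6*(4*(⅑) - 7*(-1)))*4 + 3544 = (6*(4/9 + 7))*4 + 3544 = (6*(67/9))*4 + 3544 = (134/3)*4 + 3544 = 536/3 + 3544 = 11168/3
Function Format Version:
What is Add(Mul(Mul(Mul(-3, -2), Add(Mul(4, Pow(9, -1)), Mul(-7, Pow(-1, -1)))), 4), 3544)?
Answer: Rational(11168, 3) ≈ 3722.7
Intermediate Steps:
Add(Mul(Mul(Mul(-3, -2), Add(Mul(4, Pow(9, -1)), Mul(-7, Pow(-1, -1)))), 4), 3544) = Add(Mul(Mul(6, Add(Mul(4, Rational(1, 9)), Mul(-7, -1))), 4), 3544) = Add(Mul(Mul(6, Add(Rational(4, 9), 7)), 4), 3544) = Add(Mul(Mul(6, Rational(67, 9)), 4), 3544) = Add(Mul(Rational(134, 3), 4), 3544) = Add(Rational(536, 3), 3544) = Rational(11168, 3)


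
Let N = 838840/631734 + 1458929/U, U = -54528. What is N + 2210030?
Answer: 12688075138480199/5741198592 ≈ 2.2100e+6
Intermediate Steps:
N = -145985797561/5741198592 (N = 838840/631734 + 1458929/(-54528) = 838840*(1/631734) + 1458929*(-1/54528) = 419420/315867 - 1458929/54528 = -145985797561/5741198592 ≈ -25.428)
N + 2210030 = -145985797561/5741198592 + 2210030 = 12688075138480199/5741198592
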